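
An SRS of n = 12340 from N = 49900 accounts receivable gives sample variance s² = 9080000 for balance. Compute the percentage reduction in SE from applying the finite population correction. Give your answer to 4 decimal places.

f = n/N = 12340/49900 = 0.24729459.
SE_no-fpc = √(s²/n) = 27.125974; SE_fpc = √((1−f)s²/n) = 23.534115.
Ratio = √(1−f) = 0.86758597. Reduction = 100·(1 − 0.86758597) = 13.2414%.

13.2414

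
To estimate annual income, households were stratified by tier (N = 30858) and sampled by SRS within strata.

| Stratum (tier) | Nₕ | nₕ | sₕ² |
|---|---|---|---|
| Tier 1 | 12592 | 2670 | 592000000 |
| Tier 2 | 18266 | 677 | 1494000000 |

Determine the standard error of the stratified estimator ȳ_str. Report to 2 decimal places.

Var(ȳ_str) = Σₕ Wₕ²(1 − fₕ)sₕ²/nₕ with Wₕ = Nₕ/N, N = 30858.
Tier 1: Wₕ = 0.40806274; term = 0.40806274²·(1 − 0.21203939)·592000000/2670 = 29091.682.
Tier 2: Wₕ = 0.59193726; term = 0.59193726²·(1 − 0.03706340)·1494000000/677 = 744579.34.
Sum = 773671.02.
SE = √(773671.02) = 879.59.

879.59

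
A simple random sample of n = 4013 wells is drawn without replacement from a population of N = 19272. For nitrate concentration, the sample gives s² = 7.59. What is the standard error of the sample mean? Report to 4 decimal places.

Under SRS without replacement, Var(ȳ) = (1 − f)·s²/n with f = n/N = 4013/19272 = 0.20822956.
Var(ȳ) = (1 − 0.20822956)·7.59/4013 = 0.79177044·0.0018913531 = 0.0014975175.
SE(ȳ) = √(0.0014975175) = 0.0387.

0.0387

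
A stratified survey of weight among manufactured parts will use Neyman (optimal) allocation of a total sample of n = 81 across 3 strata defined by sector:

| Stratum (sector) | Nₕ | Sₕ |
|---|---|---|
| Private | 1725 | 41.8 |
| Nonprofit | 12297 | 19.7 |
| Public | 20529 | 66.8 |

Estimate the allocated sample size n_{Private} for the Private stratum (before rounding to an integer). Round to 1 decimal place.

3.5

Neyman allocation: nₕ = n·NₕSₕ / Σⱼ NⱼSⱼ.
Σ NⱼSⱼ = 1725·41.8 + 12297·19.7 + 20529·66.8 = 1.6856931 × 10^6.
n_{Private} = 81·1725·41.8 / (1.6856931 × 10^6) = 3.5.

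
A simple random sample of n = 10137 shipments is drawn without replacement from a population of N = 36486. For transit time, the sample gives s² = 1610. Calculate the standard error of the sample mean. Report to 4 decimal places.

Under SRS without replacement, Var(ȳ) = (1 − f)·s²/n with f = n/N = 10137/36486 = 0.27783259.
Var(ȳ) = (1 − 0.27783259)·1610/10137 = 0.72216741·0.15882411 = 0.1146976.
SE(ȳ) = √(0.1146976) = 0.3387.

0.3387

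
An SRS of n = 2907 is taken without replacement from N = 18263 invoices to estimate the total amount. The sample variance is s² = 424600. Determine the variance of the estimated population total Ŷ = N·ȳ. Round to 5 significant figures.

Var(Ŷ) = N²·Var(ȳ) = N²·(1 − n/N)·s²/n.
f = 2907/18263 = 0.15917429; Var(ȳ) = 0.84082571·424600/2907 = 122.81204.
Var(Ŷ) = 18263² · 122.81204 = 4.096238 × 10^10.

4.0962 × 10^10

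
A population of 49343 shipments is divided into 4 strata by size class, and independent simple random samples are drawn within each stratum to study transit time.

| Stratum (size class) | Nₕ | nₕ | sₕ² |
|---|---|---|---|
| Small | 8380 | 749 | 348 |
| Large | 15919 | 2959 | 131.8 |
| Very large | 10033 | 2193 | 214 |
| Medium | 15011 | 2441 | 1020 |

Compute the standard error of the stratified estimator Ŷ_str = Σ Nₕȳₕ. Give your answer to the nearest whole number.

11199

Var(Ŷ_str) = Σₕ Nₕ²(1 − fₕ)sₕ²/nₕ.
Small: 8380²·(1 − 749/8380)·348/749 = 2.9711385 × 10^7.
Large: 15919²·(1 − 2959/15919)·131.8/2959 = 9.1894862 × 10^6.
Very large: 10033²·(1 − 2193/10033)·214/2193 = 7.6757711 × 10^6.
Medium: 15011²·(1 − 2441/15011)·1020/2441 = 7.884557 × 10^7.
Sum = 1.2542221 × 10^8.
SE = √(1.2542221 × 10^8) = 11199.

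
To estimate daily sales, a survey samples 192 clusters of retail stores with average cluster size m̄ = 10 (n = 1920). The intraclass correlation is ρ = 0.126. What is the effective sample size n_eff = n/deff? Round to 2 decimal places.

899.72

deff = 1 + (10 − 1)·0.126 = 1 + 1.134 = 2.134.
n_eff = 1920 / 2.134 = 899.72.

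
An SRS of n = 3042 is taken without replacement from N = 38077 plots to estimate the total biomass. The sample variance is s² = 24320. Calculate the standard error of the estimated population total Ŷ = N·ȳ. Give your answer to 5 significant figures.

Var(Ŷ) = N²·Var(ȳ) = N²·(1 − n/N)·s²/n.
f = 3042/38077 = 0.07989075; Var(ȳ) = 0.92010925·24320/3042 = 7.3560345.
Var(Ŷ) = 38077² · 7.3560345 = 1.0665205 × 10^10.
SE(Ŷ) = √(1.0665205 × 10^10) = 103270.

103270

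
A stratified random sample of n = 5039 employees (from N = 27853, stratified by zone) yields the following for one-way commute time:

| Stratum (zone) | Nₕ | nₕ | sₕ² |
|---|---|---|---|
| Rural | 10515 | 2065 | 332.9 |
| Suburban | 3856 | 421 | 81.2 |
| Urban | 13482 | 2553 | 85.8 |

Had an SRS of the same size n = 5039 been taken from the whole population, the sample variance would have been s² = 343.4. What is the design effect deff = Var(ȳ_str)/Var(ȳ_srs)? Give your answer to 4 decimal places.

0.5041

Var(ȳ_str) = Σ Wₕ²(1−fₕ)sₕ²/nₕ with Wₕ = Nₕ/27853:
  Rural: (10515/27853)²·(1−2065/10515)·332.9/2065 = 0.018463574
  Suburban: (3856/27853)²·(1−421/3856)·81.2/421 = 0.0032930152
  Urban: (13482/27853)²·(1−2553/13482)·85.8/2553 = 0.0063830356
  → Var(ȳ_str) = 0.028139625.
Var(ȳ_srs) = (1 − 5039/27853)·343.4/5039 = 0.055819429.
deff = 0.028139625 / 0.055819429 = 0.5041.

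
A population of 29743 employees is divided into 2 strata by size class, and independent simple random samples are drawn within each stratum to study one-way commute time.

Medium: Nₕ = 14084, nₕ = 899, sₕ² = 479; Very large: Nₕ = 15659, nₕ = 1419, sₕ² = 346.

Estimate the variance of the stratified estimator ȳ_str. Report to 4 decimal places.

0.1733

Var(ȳ_str) = Σₕ Wₕ²(1 − fₕ)sₕ²/nₕ with Wₕ = Nₕ/N, N = 29743.
Medium: Wₕ = 0.47352318; term = 0.47352318²·(1 − 0.06383130)·479/899 = 0.11184393.
Very large: Wₕ = 0.52647682; term = 0.52647682²·(1 − 0.09061881)·346/1419 = 0.061460795.
Sum = 0.17330473.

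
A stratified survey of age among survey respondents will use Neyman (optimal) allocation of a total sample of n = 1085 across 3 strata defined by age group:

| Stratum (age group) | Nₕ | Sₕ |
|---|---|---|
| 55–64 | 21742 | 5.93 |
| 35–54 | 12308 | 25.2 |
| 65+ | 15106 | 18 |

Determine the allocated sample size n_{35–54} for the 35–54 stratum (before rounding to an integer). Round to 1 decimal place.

Neyman allocation: nₕ = n·NₕSₕ / Σⱼ NⱼSⱼ.
Σ NⱼSⱼ = 21742·5.93 + 12308·25.2 + 15106·18 = 710999.66.
n_{35–54} = 1085·12308·25.2 / 710999.66 = 473.3.

473.3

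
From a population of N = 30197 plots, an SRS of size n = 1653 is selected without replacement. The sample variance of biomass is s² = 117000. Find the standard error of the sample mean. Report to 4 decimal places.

Under SRS without replacement, Var(ȳ) = (1 − f)·s²/n with f = n/N = 1653/30197 = 0.05474054.
Var(ȳ) = (1 − 0.05474054)·117000/1653 = 0.94525946·70.780399 = 66.905842.
SE(ȳ) = √(66.905842) = 8.1796.

8.1796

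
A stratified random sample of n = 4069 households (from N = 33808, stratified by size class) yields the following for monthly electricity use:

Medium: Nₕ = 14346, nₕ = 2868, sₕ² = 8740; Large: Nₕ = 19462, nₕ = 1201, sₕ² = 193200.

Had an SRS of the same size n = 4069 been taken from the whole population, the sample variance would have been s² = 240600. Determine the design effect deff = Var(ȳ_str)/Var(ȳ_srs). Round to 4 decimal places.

0.9701

Var(ȳ_str) = Σ Wₕ²(1−fₕ)sₕ²/nₕ with Wₕ = Nₕ/33808:
  Medium: (14346/33808)²·(1−2868/14346)·8740/2868 = 0.43902613
  Large: (19462/33808)²·(1−1201/19462)·193200/1201 = 50.019251
  → Var(ȳ_str) = 50.458277.
Var(ȳ_srs) = (1 − 4069/33808)·240600/4069 = 52.013349.
deff = 50.458277 / 52.013349 = 0.9701.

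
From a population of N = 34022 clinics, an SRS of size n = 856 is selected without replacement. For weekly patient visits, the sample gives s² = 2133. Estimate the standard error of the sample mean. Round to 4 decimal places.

Under SRS without replacement, Var(ȳ) = (1 − f)·s²/n with f = n/N = 856/34022 = 0.02516019.
Var(ȳ) = (1 − 0.02516019)·2133/856 = 0.97483981·2.4918224 = 2.4291277.
SE(ȳ) = √(2.4291277) = 1.5586.

1.5586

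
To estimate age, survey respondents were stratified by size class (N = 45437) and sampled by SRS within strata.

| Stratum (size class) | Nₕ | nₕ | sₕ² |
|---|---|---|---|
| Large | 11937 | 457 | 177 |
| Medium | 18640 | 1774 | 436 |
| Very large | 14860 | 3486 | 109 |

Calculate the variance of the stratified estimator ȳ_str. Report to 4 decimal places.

Var(ȳ_str) = Σₕ Wₕ²(1 − fₕ)sₕ²/nₕ with Wₕ = Nₕ/N, N = 45437.
Large: Wₕ = 0.26271541; term = 0.26271541²·(1 − 0.03828433)·177/457 = 0.025708388.
Medium: Wₕ = 0.41023835; term = 0.41023835²·(1 − 0.09517167)·436/1774 = 0.037425842.
Very large: Wₕ = 0.32704624; term = 0.32704624²·(1 − 0.23458950)·109/3486 = 0.0025598343.
Sum = 0.065694064.

0.0657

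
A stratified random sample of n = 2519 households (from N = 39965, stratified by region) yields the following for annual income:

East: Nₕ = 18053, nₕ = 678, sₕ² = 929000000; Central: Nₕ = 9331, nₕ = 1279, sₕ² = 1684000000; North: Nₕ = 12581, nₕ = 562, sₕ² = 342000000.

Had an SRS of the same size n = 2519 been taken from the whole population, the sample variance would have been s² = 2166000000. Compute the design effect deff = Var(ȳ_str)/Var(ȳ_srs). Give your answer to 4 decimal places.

Var(ȳ_str) = Σ Wₕ²(1−fₕ)sₕ²/nₕ with Wₕ = Nₕ/39965:
  East: (18053/39965)²·(1−678/18053)·929000000/678 = 269091.87
  Central: (9331/39965)²·(1−1279/9331)·1684000000/1279 = 61936.101
  North: (12581/39965)²·(1−562/12581)·342000000/562 = 57612.093
  → Var(ȳ_str) = 388640.06.
Var(ȳ_srs) = (1 − 2519/39965)·2166000000/2519 = 805667.6.
deff = 388640.06 / 805667.6 = 0.4824.

0.4824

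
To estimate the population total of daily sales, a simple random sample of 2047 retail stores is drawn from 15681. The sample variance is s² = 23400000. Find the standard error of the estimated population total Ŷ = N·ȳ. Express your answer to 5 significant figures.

1.5633 × 10^6

Var(Ŷ) = N²·Var(ȳ) = N²·(1 − n/N)·s²/n.
f = 2047/15681 = 0.13054014; Var(ȳ) = 0.86945986·23400000/2047 = 9939.1112.
Var(Ŷ) = 15681² · 9939.1112 = 2.4439654 × 10^12.
SE(Ŷ) = √(2.4439654 × 10^12) = 1.5633 × 10^6.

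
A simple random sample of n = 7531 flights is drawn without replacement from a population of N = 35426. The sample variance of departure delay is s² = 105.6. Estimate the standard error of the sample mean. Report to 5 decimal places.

0.10508

Under SRS without replacement, Var(ȳ) = (1 − f)·s²/n with f = n/N = 7531/35426 = 0.21258398.
Var(ȳ) = (1 − 0.21258398)·105.6/7531 = 0.78741602·0.014022042 = 0.011041181.
SE(ȳ) = √(0.011041181) = 0.10508.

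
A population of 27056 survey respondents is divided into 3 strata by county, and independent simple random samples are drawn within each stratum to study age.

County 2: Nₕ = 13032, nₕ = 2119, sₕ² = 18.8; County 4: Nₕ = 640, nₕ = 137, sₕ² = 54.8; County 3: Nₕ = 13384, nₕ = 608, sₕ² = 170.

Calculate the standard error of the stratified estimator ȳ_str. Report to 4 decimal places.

Var(ȳ_str) = Σₕ Wₕ²(1 − fₕ)sₕ²/nₕ with Wₕ = Nₕ/N, N = 27056.
County 2: Wₕ = 0.48166765; term = 0.48166765²·(1 − 0.16259975)·18.8/2119 = 0.0017236732.
County 4: Wₕ = 0.02365464; term = 0.02365464²·(1 − 0.21406250)·54.8/137 = 1.7590605 × 10^-4.
County 3: Wₕ = 0.49467771; term = 0.49467771²·(1 − 0.04542738)·170/608 = 0.065312904.
Sum = 0.067212483.
SE = √(0.067212483) = 0.2593.

0.2593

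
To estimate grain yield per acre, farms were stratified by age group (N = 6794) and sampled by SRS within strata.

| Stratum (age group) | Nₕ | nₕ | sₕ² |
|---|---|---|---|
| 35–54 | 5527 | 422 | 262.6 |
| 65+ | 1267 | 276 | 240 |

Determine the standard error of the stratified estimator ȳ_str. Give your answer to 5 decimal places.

0.63564

Var(ȳ_str) = Σₕ Wₕ²(1 − fₕ)sₕ²/nₕ with Wₕ = Nₕ/N, N = 6794.
35–54: Wₕ = 0.81351192; term = 0.81351192²·(1 − 0.07635245)·262.6/422 = 0.38037888.
65+: Wₕ = 0.18648808; term = 0.18648808²·(1 − 0.21783741)·240/276 = 0.023653823.
Sum = 0.4040327.
SE = √(0.4040327) = 0.63564.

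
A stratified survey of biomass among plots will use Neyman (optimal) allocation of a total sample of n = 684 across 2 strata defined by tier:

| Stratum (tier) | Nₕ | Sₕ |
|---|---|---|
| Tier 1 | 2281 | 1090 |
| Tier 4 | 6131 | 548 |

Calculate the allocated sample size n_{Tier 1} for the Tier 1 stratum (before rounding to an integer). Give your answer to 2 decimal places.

Neyman allocation: nₕ = n·NₕSₕ / Σⱼ NⱼSⱼ.
Σ NⱼSⱼ = 2281·1090 + 6131·548 = 5.846078 × 10^6.
n_{Tier 1} = 684·2281·1090 / (5.846078 × 10^6) = 290.90.

290.90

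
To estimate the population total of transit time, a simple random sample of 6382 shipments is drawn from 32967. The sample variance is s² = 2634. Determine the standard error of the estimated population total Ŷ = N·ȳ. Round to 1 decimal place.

Var(Ŷ) = N²·Var(ȳ) = N²·(1 − n/N)·s²/n.
f = 6382/32967 = 0.19358753; Var(ȳ) = 0.80641247·2634/6382 = 0.3328252.
Var(Ŷ) = 32967² · 0.3328252 = 3.6172211 × 10^8.
SE(Ŷ) = √(3.6172211 × 10^8) = 19019.0.

19019.0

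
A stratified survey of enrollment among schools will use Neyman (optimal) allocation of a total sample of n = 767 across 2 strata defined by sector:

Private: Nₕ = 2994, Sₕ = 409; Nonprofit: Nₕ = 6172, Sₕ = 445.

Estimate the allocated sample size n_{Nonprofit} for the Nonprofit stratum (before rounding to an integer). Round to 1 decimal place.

Neyman allocation: nₕ = n·NₕSₕ / Σⱼ NⱼSⱼ.
Σ NⱼSⱼ = 2994·409 + 6172·445 = 3.971086 × 10^6.
n_{Nonprofit} = 767·6172·445 / (3.971086 × 10^6) = 530.5.

530.5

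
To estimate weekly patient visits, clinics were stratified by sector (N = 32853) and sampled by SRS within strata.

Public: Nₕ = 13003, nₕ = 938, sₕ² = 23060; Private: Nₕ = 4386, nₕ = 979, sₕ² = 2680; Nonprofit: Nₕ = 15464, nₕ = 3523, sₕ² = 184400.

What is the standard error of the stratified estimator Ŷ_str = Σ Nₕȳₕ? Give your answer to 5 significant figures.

Var(Ŷ_str) = Σₕ Nₕ²(1 − fₕ)sₕ²/nₕ.
Public: 13003²·(1 − 938/13003)·23060/938 = 3.8568021 × 10^9.
Private: 4386²·(1 − 979/4386)·2680/979 = 4.0906551 × 10^7.
Nonprofit: 15464²·(1 − 3523/15464)·184400/3523 = 9.6651993 × 10^9.
Sum = 1.3562908 × 10^10.
SE = √(1.3562908 × 10^10) = 116460.

116460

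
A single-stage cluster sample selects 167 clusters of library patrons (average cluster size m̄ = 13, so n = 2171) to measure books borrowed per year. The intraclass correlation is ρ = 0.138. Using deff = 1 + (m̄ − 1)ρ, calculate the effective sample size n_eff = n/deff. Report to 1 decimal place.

deff = 1 + (13 − 1)·0.138 = 1 + 1.656 = 2.656.
n_eff = 2171 / 2.656 = 817.4.

817.4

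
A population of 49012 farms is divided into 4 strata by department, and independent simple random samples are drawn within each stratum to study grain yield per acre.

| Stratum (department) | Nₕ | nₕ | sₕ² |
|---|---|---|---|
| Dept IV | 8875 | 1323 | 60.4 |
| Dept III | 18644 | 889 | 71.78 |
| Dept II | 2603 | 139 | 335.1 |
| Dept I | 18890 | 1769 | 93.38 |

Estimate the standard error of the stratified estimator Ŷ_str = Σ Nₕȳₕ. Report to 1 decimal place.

7894.4

Var(Ŷ_str) = Σₕ Nₕ²(1 − fₕ)sₕ²/nₕ.
Dept IV: 8875²·(1 − 1323/8875)·60.4/1323 = 3.0599014 × 10^6.
Dept III: 18644²·(1 − 889/18644)·71.78/889 = 2.6727692 × 10^7.
Dept II: 2603²·(1 − 139/2603)·335.1/139 = 1.5462314 × 10^7.
Dept I: 18890²·(1 − 1769/18890)·93.38/1769 = 1.7072107 × 10^7.
Sum = 6.2322014 × 10^7.
SE = √(6.2322014 × 10^7) = 7894.4.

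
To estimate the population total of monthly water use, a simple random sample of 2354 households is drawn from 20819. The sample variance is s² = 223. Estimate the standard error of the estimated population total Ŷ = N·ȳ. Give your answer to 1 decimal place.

6034.7

Var(Ŷ) = N²·Var(ȳ) = N²·(1 − n/N)·s²/n.
f = 2354/20819 = 0.11306979; Var(ȳ) = 0.88693021·223/2354 = 0.084021001.
Var(Ŷ) = 20819² · 0.084021001 = 3.6417286 × 10^7.
SE(Ŷ) = √(3.6417286 × 10^7) = 6034.7.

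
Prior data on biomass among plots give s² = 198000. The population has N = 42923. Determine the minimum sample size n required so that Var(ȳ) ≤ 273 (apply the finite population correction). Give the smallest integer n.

714

Without fpc, n₀ = s²/D = 198000/273 = 725.2747.
With fpc, (1 − n/N)·s²/n ≤ D requires n ≥ n₀/(1 + n₀/N) = 725.2747/(1 + 725.2747/42923) = 713.2233.
Rounding up, n = 714.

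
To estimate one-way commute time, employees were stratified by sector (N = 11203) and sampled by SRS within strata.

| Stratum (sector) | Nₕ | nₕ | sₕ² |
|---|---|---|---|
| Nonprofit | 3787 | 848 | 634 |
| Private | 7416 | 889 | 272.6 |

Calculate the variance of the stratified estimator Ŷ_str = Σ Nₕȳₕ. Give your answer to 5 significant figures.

2.3164 × 10^7

Var(Ŷ_str) = Σₕ Nₕ²(1 − fₕ)sₕ²/nₕ.
Nonprofit: 3787²·(1 − 848/3787)·634/848 = 8.3212448 × 10^6.
Private: 7416²·(1 − 889/7416)·272.6/889 = 1.4842513 × 10^7.
Sum = 2.3163758 × 10^7.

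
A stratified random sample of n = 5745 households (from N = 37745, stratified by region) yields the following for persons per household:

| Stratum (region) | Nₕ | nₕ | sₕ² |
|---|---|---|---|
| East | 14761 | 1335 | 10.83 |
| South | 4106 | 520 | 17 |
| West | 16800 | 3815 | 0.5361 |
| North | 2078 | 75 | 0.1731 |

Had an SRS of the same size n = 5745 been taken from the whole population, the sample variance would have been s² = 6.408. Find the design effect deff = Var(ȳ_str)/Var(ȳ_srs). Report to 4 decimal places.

1.5805

Var(ȳ_str) = Σ Wₕ²(1−fₕ)sₕ²/nₕ with Wₕ = Nₕ/37745:
  East: (14761/37745)²·(1−1335/14761)·10.83/1335 = 0.0011284719
  South: (4106/37745)²·(1−520/4106)·17/520 = 3.3787491 × 10^-4
  West: (16800/37745)²·(1−3815/16800)·0.5361/3815 = 2.1517095 × 10^-5
  North: (2078/37745)²·(1−75/2078)·0.1731/75 = 6.7428491 × 10^-6
  → Var(ȳ_str) = 0.0014946068.
Var(ȳ_srs) = (1 − 5745/37745)·6.408/5745 = 9.4563387 × 10^-4.
deff = 0.0014946068 / (9.4563387 × 10^-4) = 1.5805.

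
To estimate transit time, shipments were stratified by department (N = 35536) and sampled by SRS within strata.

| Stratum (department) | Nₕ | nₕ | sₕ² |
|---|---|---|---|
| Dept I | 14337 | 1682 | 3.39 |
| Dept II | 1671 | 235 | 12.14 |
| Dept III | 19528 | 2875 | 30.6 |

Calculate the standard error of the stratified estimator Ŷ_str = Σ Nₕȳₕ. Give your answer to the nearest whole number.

1988

Var(Ŷ_str) = Σₕ Nₕ²(1 − fₕ)sₕ²/nₕ.
Dept I: 14337²·(1 − 1682/14337)·3.39/1682 = 365674.05.
Dept II: 1671²·(1 − 235/1671)·12.14/235 = 123960.04.
Dept III: 19528²·(1 − 2875/19528)·30.6/2875 = 3.4612568 × 10^6.
Sum = 3.9508909 × 10^6.
SE = √(3.9508909 × 10^6) = 1988.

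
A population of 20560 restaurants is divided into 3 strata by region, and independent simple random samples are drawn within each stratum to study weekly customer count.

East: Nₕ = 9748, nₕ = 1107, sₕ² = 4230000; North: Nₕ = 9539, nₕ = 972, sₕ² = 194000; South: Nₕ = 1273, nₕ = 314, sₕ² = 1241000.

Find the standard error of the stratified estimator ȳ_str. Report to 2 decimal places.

28.49

Var(ȳ_str) = Σₕ Wₕ²(1 − fₕ)sₕ²/nₕ with Wₕ = Nₕ/N, N = 20560.
East: Wₕ = 0.47412451; term = 0.47412451²·(1 − 0.11356176)·4230000/1107 = 761.42311.
North: Wₕ = 0.46395914; term = 0.46395914²·(1 − 0.10189747)·194000/972 = 38.585209.
South: Wₕ = 0.06191634; term = 0.06191634²·(1 − 0.24666143)·1241000/314 = 11.414133.
Sum = 811.42245.
SE = √(811.42245) = 28.49.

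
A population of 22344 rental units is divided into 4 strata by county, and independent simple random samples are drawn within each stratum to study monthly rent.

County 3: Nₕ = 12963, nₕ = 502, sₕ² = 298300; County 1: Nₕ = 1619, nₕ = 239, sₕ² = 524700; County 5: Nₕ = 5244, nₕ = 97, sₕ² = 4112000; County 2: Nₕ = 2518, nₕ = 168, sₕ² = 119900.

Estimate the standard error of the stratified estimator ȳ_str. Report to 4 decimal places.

50.0234

Var(ȳ_str) = Σₕ Wₕ²(1 − fₕ)sₕ²/nₕ with Wₕ = Nₕ/N, N = 22344.
County 3: Wₕ = 0.58015575; term = 0.58015575²·(1 − 0.03872560)·298300/502 = 192.25875.
County 1: Wₕ = 0.07245793; term = 0.07245793²·(1 − 0.14762199)·524700/239 = 9.8246537.
County 5: Wₕ = 0.23469388; term = 0.23469388²·(1 − 0.01849733)·4112000/97 = 2291.7982.
County 2: Wₕ = 0.11269245; term = 0.11269245²·(1 − 0.06671962)·119900/168 = 8.4588562.
Sum = 2502.3405.
SE = √(2502.3405) = 50.0234.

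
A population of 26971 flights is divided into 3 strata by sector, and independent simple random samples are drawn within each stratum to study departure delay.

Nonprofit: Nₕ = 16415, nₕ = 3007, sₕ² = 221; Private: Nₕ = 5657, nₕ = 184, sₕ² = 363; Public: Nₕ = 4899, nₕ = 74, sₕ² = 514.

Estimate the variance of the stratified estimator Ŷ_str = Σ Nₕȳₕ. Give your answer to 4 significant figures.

Var(Ŷ_str) = Σₕ Nₕ²(1 − fₕ)sₕ²/nₕ.
Nonprofit: 16415²·(1 − 3007/16415)·221/3007 = 1.6175724 × 10^7.
Private: 5657²·(1 − 184/5657)·363/184 = 6.1080197 × 10^7.
Public: 4899²·(1 − 74/4899)·514/74 = 1.6418601 × 10^8.
Sum = 2.4144193 × 10^8.

2.414 × 10^8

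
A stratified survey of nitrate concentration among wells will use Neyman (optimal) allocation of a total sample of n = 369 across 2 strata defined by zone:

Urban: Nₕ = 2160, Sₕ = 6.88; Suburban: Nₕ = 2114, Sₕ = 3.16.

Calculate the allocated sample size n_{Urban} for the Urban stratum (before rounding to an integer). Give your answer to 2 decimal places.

254.57

Neyman allocation: nₕ = n·NₕSₕ / Σⱼ NⱼSⱼ.
Σ NⱼSⱼ = 2160·6.88 + 2114·3.16 = 21541.04.
n_{Urban} = 369·2160·6.88 / 21541.04 = 254.57.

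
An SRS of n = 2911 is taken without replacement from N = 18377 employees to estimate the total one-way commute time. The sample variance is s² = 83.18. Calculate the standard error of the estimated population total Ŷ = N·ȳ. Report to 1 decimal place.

Var(Ŷ) = N²·Var(ȳ) = N²·(1 − n/N)·s²/n.
f = 2911/18377 = 0.15840453; Var(ȳ) = 0.84159547·83.18/2911 = 0.024048063.
Var(Ŷ) = 18377² · 0.024048063 = 8.1213707 × 10^6.
SE(Ŷ) = √(8.1213707 × 10^6) = 2849.8.

2849.8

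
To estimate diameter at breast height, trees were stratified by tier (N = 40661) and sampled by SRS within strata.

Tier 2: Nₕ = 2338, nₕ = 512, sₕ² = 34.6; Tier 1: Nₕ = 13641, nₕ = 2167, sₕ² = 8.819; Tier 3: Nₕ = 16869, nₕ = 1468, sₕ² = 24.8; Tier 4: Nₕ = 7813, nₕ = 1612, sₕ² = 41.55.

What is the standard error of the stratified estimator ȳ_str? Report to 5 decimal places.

0.06301

Var(ȳ_str) = Σₕ Wₕ²(1 − fₕ)sₕ²/nₕ with Wₕ = Nₕ/N, N = 40661.
Tier 2: Wₕ = 0.05749982; term = 0.05749982²·(1 − 0.21899059)·34.6/512 = 1.7449995 × 10^-4.
Tier 1: Wₕ = 0.33548117; term = 0.33548117²·(1 − 0.15885932)·8.819/2167 = 3.8527016 × 10^-4.
Tier 3: Wₕ = 0.41486929; term = 0.41486929²·(1 − 0.08702353)·24.8/1468 = 0.0026546531.
Tier 4: Wₕ = 0.19214973; term = 0.19214973²·(1 − 0.20632280)·41.55/1612 = 7.5531731 × 10^-4.
Sum = 0.0039697405.
SE = √(0.0039697405) = 0.06301.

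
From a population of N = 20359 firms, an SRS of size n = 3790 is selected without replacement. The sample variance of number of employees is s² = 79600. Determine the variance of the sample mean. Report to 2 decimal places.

Under SRS without replacement, Var(ȳ) = (1 − f)·s²/n with f = n/N = 3790/20359 = 0.18615846.
Var(ȳ) = (1 − 0.18615846)·79600/3790 = 0.81384154·21.002639 = 17.09282.

17.09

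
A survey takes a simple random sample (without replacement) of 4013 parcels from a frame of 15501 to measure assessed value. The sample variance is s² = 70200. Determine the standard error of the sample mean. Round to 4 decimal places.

3.6006

Under SRS without replacement, Var(ȳ) = (1 − f)·s²/n with f = n/N = 4013/15501 = 0.25888652.
Var(ȳ) = (1 − 0.25888652)·70200/4013 = 0.74111348·17.493147 = 12.964407.
SE(ȳ) = √(12.964407) = 3.6006.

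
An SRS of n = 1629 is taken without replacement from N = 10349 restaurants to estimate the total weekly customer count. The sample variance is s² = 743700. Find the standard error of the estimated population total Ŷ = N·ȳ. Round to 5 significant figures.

202980

Var(Ŷ) = N²·Var(ȳ) = N²·(1 − n/N)·s²/n.
f = 1629/10349 = 0.15740651; Var(ȳ) = 0.84259349·743700/1629 = 384.67574.
Var(Ŷ) = 10349² · 384.67574 = 4.1199465 × 10^10.
SE(Ŷ) = √(4.1199465 × 10^10) = 202980.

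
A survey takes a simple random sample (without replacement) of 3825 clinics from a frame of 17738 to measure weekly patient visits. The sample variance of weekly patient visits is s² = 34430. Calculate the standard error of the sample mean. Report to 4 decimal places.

Under SRS without replacement, Var(ȳ) = (1 − f)·s²/n with f = n/N = 3825/17738 = 0.21563874.
Var(ȳ) = (1 − 0.21563874)·34430/3825 = 0.78436126·9.0013072 = 7.0602766.
SE(ȳ) = √(7.0602766) = 2.6571.

2.6571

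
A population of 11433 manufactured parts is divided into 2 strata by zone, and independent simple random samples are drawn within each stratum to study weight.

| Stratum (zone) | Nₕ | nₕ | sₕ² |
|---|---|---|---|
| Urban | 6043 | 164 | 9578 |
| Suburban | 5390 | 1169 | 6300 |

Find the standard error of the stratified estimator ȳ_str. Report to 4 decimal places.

Var(ȳ_str) = Σₕ Wₕ²(1 − fₕ)sₕ²/nₕ with Wₕ = Nₕ/N, N = 11433.
Urban: Wₕ = 0.52855768; term = 0.52855768²·(1 − 0.02713884)·9578/164 = 15.873278.
Suburban: Wₕ = 0.47144232; term = 0.47144232²·(1 − 0.21688312)·6300/1169 = 0.93801493.
Sum = 16.811293.
SE = √(16.811293) = 4.1002.

4.1002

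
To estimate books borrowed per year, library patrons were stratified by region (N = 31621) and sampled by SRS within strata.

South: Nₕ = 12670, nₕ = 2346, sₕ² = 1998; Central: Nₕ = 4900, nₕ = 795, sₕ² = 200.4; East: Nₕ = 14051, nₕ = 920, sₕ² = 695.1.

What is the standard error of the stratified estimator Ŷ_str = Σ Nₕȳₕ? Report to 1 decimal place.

Var(Ŷ_str) = Σₕ Nₕ²(1 − fₕ)sₕ²/nₕ.
South: 12670²·(1 − 2346/12670)·1998/2346 = 1.1140177 × 10^8.
Central: 4900²·(1 − 795/4900)·200.4/795 = 5.0703721 × 10^6.
East: 14051²·(1 − 920/14051)·695.1/920 = 1.3940055 × 10^8.
Sum = 2.5587269 × 10^8.
SE = √(2.5587269 × 10^8) = 15996.0.

15996.0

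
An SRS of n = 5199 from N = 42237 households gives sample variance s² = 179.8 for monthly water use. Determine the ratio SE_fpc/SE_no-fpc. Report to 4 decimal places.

f = n/N = 5199/42237 = 0.12309113.
SE_no-fpc = √(s²/n) = 0.18596659; SE_fpc = √((1−f)s²/n) = 0.17414546.
Ratio = √(1−f) = 0.93643413.

0.9364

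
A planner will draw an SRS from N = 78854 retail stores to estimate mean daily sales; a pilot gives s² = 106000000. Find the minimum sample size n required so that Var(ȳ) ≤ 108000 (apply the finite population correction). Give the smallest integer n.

Without fpc, n₀ = s²/D = 106000000/108000 = 981.4815.
With fpc, (1 − n/N)·s²/n ≤ D requires n ≥ n₀/(1 + n₀/N) = 981.4815/(1 + 981.4815/78854) = 969.4154.
Rounding up, n = 970.

970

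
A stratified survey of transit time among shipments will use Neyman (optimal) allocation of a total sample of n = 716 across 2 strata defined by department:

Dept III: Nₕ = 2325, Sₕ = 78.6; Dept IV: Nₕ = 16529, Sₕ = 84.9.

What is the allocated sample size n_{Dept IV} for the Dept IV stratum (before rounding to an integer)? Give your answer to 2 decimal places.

633.50

Neyman allocation: nₕ = n·NₕSₕ / Σⱼ NⱼSⱼ.
Σ NⱼSⱼ = 2325·78.6 + 16529·84.9 = 1.5860571 × 10^6.
n_{Dept IV} = 716·16529·84.9 / (1.5860571 × 10^6) = 633.50.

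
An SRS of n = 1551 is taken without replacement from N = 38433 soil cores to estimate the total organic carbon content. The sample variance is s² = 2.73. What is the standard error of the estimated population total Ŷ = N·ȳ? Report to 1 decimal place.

1579.6

Var(Ŷ) = N²·Var(ȳ) = N²·(1 − n/N)·s²/n.
f = 1551/38433 = 0.04035594; Var(ȳ) = 0.95964406·2.73/1551 = 0.001689122.
Var(Ŷ) = 38433² · 0.001689122 = 2.4949945 × 10^6.
SE(Ŷ) = √(2.4949945 × 10^6) = 1579.6.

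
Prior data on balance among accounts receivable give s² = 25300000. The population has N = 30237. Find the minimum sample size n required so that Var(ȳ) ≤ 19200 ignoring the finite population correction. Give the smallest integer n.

Without fpc, n₀ = s²/D = 25300000/19200 = 1317.7083.
Rounding up, n = 1318.

1318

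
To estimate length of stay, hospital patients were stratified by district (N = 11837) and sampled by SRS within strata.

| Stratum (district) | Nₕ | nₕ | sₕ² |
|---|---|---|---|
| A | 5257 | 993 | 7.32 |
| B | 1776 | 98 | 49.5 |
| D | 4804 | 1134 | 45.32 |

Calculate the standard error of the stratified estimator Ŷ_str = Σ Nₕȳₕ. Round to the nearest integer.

Var(Ŷ_str) = Σₕ Nₕ²(1 − fₕ)sₕ²/nₕ.
A: 5257²·(1 − 993/5257)·7.32/993 = 165240.69.
B: 1776²·(1 − 98/1776)·49.5/98 = 1.5052687 × 10^6.
D: 4804²·(1 − 1134/4804)·45.32/1134 = 704605.31.
Sum = 2.3751147 × 10^6.
SE = √(2.3751147 × 10^6) = 1541.

1541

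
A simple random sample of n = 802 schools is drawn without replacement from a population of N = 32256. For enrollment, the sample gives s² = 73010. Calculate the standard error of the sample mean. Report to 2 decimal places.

9.42

Under SRS without replacement, Var(ȳ) = (1 − f)·s²/n with f = n/N = 802/32256 = 0.02486359.
Var(ȳ) = (1 − 0.02486359)·73010/802 = 0.97513641·91.034913 = 88.771458.
SE(ȳ) = √(88.771458) = 9.42.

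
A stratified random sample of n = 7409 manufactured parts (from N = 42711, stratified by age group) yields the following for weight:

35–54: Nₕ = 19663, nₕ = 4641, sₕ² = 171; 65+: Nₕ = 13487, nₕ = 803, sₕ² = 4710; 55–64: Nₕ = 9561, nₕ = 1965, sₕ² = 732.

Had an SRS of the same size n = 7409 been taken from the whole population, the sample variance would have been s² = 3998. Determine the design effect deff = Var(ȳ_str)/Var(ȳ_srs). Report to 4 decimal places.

1.2799

Var(ȳ_str) = Σ Wₕ²(1−fₕ)sₕ²/nₕ with Wₕ = Nₕ/42711:
  35–54: (19663/42711)²·(1−4641/19663)·171/4641 = 0.0059659911
  65+: (13487/42711)²·(1−803/13487)·4710/803 = 0.55004405
  55–64: (9561/42711)²·(1−1965/9561)·732/1965 = 0.014830552
  → Var(ȳ_str) = 0.57084059.
Var(ȳ_srs) = (1 − 7409/42711)·3998/7409 = 0.44600812.
deff = 0.57084059 / 0.44600812 = 1.2799.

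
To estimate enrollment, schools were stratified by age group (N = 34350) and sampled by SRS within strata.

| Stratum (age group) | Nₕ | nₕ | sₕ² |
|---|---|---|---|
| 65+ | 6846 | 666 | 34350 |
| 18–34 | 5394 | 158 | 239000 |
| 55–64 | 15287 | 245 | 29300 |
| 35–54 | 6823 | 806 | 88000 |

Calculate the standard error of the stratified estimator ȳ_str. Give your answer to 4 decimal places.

Var(ȳ_str) = Σₕ Wₕ²(1 − fₕ)sₕ²/nₕ with Wₕ = Nₕ/N, N = 34350.
65+: Wₕ = 0.19930131; term = 0.19930131²·(1 − 0.09728309)·34350/666 = 1.8493725.
18–34: Wₕ = 0.15703057; term = 0.15703057²·(1 − 0.02929181)·239000/158 = 36.207448.
55–64: Wₕ = 0.44503639; term = 0.44503639²·(1 − 0.01602669)·29300/245 = 23.306438.
35–54: Wₕ = 0.19863173; term = 0.19863173²·(1 − 0.11812985)·88000/806 = 3.7988271.
Sum = 65.162086.
SE = √(65.162086) = 8.0723.

8.0723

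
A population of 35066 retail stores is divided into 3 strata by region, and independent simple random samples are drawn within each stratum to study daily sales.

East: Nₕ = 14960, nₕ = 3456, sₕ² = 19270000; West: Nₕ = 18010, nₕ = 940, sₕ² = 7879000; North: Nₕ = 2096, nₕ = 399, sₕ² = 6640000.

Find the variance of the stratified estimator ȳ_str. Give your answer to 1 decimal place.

Var(ȳ_str) = Σₕ Wₕ²(1 − fₕ)sₕ²/nₕ with Wₕ = Nₕ/N, N = 35066.
East: Wₕ = 0.42662408; term = 0.42662408²·(1 − 0.23101604)·19270000/3456 = 780.39772.
West: Wₕ = 0.51360292; term = 0.51360292²·(1 − 0.05219323)·7879000/940 = 2095.6465.
North: Wₕ = 0.05977300; term = 0.05977300²·(1 − 0.19036260)·6640000/399 = 48.138865.
Sum = 2924.1831.

2924.2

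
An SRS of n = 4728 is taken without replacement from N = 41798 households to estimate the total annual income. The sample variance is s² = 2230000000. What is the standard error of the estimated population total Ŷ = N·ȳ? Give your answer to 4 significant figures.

Var(Ŷ) = N²·Var(ȳ) = N²·(1 − n/N)·s²/n.
f = 4728/41798 = 0.11311546; Var(ȳ) = 0.88688454·2230000000/4728 = 418306.37.
Var(Ŷ) = 41798² · 418306.37 = 7.3081168 × 10^14.
SE(Ŷ) = √(7.3081168 × 10^14) = 2.703 × 10^7.

2.703 × 10^7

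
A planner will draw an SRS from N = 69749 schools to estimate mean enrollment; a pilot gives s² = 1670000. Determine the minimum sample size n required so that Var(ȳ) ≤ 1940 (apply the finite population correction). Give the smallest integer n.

Without fpc, n₀ = s²/D = 1670000/1940 = 860.8247.
With fpc, (1 − n/N)·s²/n ≤ D requires n ≥ n₀/(1 + n₀/N) = 860.8247/(1 + 860.8247/69749) = 850.3301.
Rounding up, n = 851.

851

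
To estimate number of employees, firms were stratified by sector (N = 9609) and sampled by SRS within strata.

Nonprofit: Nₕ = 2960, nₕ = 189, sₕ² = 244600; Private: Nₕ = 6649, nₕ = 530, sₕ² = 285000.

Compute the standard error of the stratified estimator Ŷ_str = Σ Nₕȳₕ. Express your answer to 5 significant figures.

Var(Ŷ_str) = Σₕ Nₕ²(1 − fₕ)sₕ²/nₕ.
Nonprofit: 2960²·(1 − 189/2960)·244600/189 = 1.0615071 × 10^10.
Private: 6649²·(1 − 530/6649)·285000/530 = 2.1877907 × 10^10.
Sum = 3.2492978 × 10^10.
SE = √(3.2492978 × 10^10) = 180260.

180260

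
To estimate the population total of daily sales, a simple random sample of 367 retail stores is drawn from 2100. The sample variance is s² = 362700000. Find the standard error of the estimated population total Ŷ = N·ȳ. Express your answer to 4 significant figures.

1.896 × 10^6

Var(Ŷ) = N²·Var(ȳ) = N²·(1 − n/N)·s²/n.
f = 367/2100 = 0.17476190; Var(ȳ) = 0.82523810·362700000/367 = 815569.09.
Var(Ŷ) = 2100² · 815569.09 = 3.5966597 × 10^12.
SE(Ŷ) = √(3.5966597 × 10^12) = 1.896 × 10^6.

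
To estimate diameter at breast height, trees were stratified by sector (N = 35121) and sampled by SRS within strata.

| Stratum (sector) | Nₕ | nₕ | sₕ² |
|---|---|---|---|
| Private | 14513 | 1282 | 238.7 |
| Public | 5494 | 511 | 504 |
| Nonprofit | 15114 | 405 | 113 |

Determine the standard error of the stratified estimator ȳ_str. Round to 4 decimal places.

0.3181

Var(ȳ_str) = Σₕ Wₕ²(1 − fₕ)sₕ²/nₕ with Wₕ = Nₕ/N, N = 35121.
Private: Wₕ = 0.41322855; term = 0.41322855²·(1 − 0.08833460)·238.7/1282 = 0.028985481.
Public: Wₕ = 0.15643063; term = 0.15643063²·(1 − 0.09301056)·504/511 = 0.021890487.
Nonprofit: Wₕ = 0.43034082; term = 0.43034082²·(1 − 0.02679635)·113/405 = 0.050286596.
Sum = 0.10116256.
SE = √(0.10116256) = 0.3181.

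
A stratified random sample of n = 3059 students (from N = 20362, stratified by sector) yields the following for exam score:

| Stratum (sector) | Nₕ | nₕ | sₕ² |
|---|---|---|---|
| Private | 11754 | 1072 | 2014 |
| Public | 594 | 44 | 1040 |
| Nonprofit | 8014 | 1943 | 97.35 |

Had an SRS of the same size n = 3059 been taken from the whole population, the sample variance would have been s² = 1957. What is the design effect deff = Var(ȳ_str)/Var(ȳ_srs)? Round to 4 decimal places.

Var(ȳ_str) = Σ Wₕ²(1−fₕ)sₕ²/nₕ with Wₕ = Nₕ/20362:
  Private: (11754/20362)²·(1−1072/11754)·2014/1072 = 0.56893424
  Public: (594/20362)²·(1−44/594)·1040/44 = 0.018624685
  Nonprofit: (8014/20362)²·(1−1943/8014)·97.35/1943 = 0.0058793845
  → Var(ȳ_str) = 0.59343831.
Var(ȳ_srs) = (1 − 3059/20362)·1957/3059 = 0.54364115.
deff = 0.59343831 / 0.54364115 = 1.0916.

1.0916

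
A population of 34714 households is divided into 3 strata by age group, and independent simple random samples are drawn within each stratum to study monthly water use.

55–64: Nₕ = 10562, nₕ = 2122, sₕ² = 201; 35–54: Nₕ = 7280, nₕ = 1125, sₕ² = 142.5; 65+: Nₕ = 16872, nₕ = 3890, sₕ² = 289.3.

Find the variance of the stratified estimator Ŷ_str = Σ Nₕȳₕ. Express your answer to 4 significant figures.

3.041 × 10^7

Var(Ŷ_str) = Σₕ Nₕ²(1 − fₕ)sₕ²/nₕ.
55–64: 10562²·(1 − 2122/10562)·201/2122 = 8.4438262 × 10^6.
35–54: 7280²·(1 − 1125/7280)·142.5/1125 = 5.6757307 × 10^6.
65+: 16872²·(1 − 3890/16872)·289.3/3890 = 1.6289472 × 10^7.
Sum = 3.0409029 × 10^7.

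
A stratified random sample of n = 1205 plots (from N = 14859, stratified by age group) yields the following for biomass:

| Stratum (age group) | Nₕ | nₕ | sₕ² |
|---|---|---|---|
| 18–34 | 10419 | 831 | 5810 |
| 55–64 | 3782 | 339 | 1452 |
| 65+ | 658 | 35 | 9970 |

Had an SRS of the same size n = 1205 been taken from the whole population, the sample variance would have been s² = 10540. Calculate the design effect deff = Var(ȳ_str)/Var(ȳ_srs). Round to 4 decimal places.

0.4908

Var(ȳ_str) = Σ Wₕ²(1−fₕ)sₕ²/nₕ with Wₕ = Nₕ/14859:
  18–34: (10419/14859)²·(1−831/10419)·5810/831 = 3.1633701
  55–64: (3782/14859)²·(1−339/3782)·1452/339 = 0.25260753
  65+: (658/14859)²·(1−35/658)·9970/35 = 0.52888578
  → Var(ȳ_str) = 3.9448634.
Var(ȳ_srs) = (1 − 1205/14859)·10540/1205 = 8.0375536.
deff = 3.9448634 / 8.0375536 = 0.4908.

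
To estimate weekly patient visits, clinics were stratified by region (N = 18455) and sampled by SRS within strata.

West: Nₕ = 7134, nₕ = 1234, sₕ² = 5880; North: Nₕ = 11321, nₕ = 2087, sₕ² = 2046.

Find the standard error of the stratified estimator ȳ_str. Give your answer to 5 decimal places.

Var(ȳ_str) = Σₕ Wₕ²(1 − fₕ)sₕ²/nₕ with Wₕ = Nₕ/N, N = 18455.
West: Wₕ = 0.38656191; term = 0.38656191²·(1 − 0.17297449)·5880/1234 = 0.58886967.
North: Wₕ = 0.61343809; term = 0.61343809²·(1 − 0.18434767)·2046/2087 = 0.30090523.
Sum = 0.8897749.
SE = √(0.8897749) = 0.94328.

0.94328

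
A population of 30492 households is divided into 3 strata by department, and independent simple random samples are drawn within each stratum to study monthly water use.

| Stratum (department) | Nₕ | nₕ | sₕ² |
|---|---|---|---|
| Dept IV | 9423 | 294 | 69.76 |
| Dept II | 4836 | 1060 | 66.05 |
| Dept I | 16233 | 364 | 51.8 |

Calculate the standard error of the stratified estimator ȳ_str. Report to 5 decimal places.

0.25021

Var(ȳ_str) = Σₕ Wₕ²(1 − fₕ)sₕ²/nₕ with Wₕ = Nₕ/N, N = 30492.
Dept IV: Wₕ = 0.30903188; term = 0.30903188²·(1 − 0.03120025)·69.76/294 = 0.021953295.
Dept II: Wₕ = 0.15859898; term = 0.15859898²·(1 − 0.21918941)·66.05/1060 = 0.0012238084.
Dept I: Wₕ = 0.53236915; term = 0.53236915²·(1 − 0.02242346)·51.8/364 = 0.039428014.
Sum = 0.062605117.
SE = √(0.062605117) = 0.25021.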